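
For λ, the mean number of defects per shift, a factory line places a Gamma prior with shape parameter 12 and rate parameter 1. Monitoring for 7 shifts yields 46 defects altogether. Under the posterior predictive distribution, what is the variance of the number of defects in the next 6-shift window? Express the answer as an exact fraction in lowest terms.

609/8

Total count 46 over total exposure 7 shifts.
Conjugate update: add total count to the shape and total exposure to the rate, giving Gamma(58, 8).
The posterior predictive for a window of length T is Negative Binomial with variance T·α'·(β'+T)/β'² = 6·58·14/64 = 609/8.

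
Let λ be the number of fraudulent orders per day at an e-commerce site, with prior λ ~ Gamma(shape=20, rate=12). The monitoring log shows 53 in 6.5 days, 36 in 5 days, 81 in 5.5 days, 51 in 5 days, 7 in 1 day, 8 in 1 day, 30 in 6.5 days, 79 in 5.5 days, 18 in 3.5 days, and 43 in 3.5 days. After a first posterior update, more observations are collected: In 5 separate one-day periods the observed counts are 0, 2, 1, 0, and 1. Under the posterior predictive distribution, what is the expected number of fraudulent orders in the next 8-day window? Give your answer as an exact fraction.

Total count: 53 + 36 + 81 + 51 + 7 + 8 + 30 + 79 + 18 + 43 = 406.
Total exposure: 6.5 + 5 + 5.5 + 5 + 1 + 1 + 6.5 + 5.5 + 3.5 + 3.5 = 43 days.
After the first batch: Gamma(20 + 406, 12 + 43) = Gamma(426, 55).
Total count: 0 + 2 + 1 + 0 + 1 = 4.
Total exposure: 5 days.
After the second batch: Gamma(426 + 4, 55 + 5) = Gamma(430, 60).
Predictive mean over an 8-day window = T·E[λ|data] = 8·430/60 = 172/3.

172/3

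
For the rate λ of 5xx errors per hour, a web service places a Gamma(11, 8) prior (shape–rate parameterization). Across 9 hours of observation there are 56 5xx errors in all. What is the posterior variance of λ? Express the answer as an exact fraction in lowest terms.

Total count 56 over total exposure 9 hours.
By Gamma–Poisson conjugacy, the posterior is Gamma(α + Σx, β + Σt) = Gamma(11 + 56, 8 + 9) = Gamma(67, 17).
Posterior variance = α'/β'² = 67/289.

67/289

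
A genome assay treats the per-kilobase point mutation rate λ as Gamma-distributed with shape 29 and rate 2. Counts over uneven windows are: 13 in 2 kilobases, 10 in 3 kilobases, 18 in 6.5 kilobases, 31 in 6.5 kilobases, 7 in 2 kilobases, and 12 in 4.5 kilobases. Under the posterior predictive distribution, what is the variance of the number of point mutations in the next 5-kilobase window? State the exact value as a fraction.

75600/2809

Total count: 13 + 10 + 18 + 31 + 7 + 12 = 91.
Total exposure: 2 + 3 + 6.5 + 6.5 + 2 + 4.5 = 24.5 kilobases.
Conjugate update: add total count to the shape and total exposure to the rate, giving Gamma(120, 53/2).
The posterior predictive for a window of length T is Negative Binomial with variance T·α'·(β'+T)/β'² = 5·120·(63/2)/(2809/4) = 75600/2809.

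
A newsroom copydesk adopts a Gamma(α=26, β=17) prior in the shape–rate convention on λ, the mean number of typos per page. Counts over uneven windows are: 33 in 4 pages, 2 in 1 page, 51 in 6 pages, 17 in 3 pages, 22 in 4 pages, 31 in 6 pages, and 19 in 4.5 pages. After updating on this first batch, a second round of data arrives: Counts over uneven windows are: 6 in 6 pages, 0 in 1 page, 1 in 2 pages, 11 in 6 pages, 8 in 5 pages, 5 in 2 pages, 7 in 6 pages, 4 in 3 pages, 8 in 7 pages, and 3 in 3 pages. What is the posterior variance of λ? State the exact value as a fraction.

Total count: 33 + 2 + 51 + 17 + 22 + 31 + 19 = 175.
Total exposure: 4 + 1 + 6 + 3 + 4 + 6 + 4.5 = 28.5 pages.
After the first batch: Gamma(26 + 175, 17 + 28.5) = Gamma(201, 91/2).
Total count: 6 + 0 + 1 + 11 + 8 + 5 + 7 + 4 + 8 + 3 = 53.
Total exposure: 6 + 1 + 2 + 6 + 5 + 2 + 6 + 3 + 7 + 3 = 41 pages.
After the second batch: Gamma(201 + 53, 91/2 + 41) = Gamma(254, 173/2).
Posterior variance = α'/β'² = 254/(29929/4) = 1016/29929.

1016/29929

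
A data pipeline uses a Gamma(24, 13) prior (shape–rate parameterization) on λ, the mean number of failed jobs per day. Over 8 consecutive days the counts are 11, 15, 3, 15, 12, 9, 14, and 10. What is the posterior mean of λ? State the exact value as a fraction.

Total count: 11 + 15 + 3 + 15 + 12 + 9 + 14 + 10 = 89.
Total exposure: 8 days.
The Gamma prior is conjugate for the Poisson rate, so λ | data ~ Gamma(24+89, 13+8) = Gamma(113, 21).
Posterior mean = α'/β' = 113/21.

113/21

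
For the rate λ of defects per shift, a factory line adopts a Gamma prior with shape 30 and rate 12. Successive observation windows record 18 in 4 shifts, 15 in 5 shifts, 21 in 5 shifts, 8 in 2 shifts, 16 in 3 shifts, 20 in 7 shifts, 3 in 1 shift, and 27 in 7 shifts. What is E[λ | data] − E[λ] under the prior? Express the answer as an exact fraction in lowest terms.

Total count: 18 + 15 + 21 + 8 + 16 + 20 + 3 + 27 = 128.
Total exposure: 4 + 5 + 5 + 2 + 3 + 7 + 1 + 7 = 34 shifts.
Conjugate update: add total count to the shape and total exposure to the rate, giving Gamma(158, 46).
Posterior mean = 158/46 = 79/23; prior mean = 30/12 = 5/2. Difference = 79/23 − 5/2 = 43/46.

43/46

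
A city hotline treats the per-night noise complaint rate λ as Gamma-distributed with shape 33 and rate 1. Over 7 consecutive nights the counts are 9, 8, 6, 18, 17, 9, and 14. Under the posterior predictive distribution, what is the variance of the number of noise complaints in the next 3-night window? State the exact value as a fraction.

1881/32

Total count: 9 + 8 + 6 + 18 + 17 + 9 + 14 = 81.
Total exposure: 7 nights.
Posterior: α' = 33 + 81 = 114, β' = 1 + 7 = 8.
The posterior predictive for a window of length T is Negative Binomial with variance T·α'·(β'+T)/β'² = 3·114·11/64 = 1881/32.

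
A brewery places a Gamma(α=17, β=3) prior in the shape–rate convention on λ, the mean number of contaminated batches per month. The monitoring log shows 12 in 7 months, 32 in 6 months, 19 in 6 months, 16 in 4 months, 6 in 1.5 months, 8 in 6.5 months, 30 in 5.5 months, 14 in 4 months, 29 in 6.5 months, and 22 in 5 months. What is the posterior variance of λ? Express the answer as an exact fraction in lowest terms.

Total count: 12 + 32 + 19 + 16 + 6 + 8 + 30 + 14 + 29 + 22 = 188.
Total exposure: 7 + 6 + 6 + 4 + 1.5 + 6.5 + 5.5 + 4 + 6.5 + 5 = 52 months.
By Gamma–Poisson conjugacy, the posterior is Gamma(α + Σx, β + Σt) = Gamma(17 + 188, 3 + 52) = Gamma(205, 55).
Posterior variance = α'/β'² = 205/3025 = 41/605.

41/605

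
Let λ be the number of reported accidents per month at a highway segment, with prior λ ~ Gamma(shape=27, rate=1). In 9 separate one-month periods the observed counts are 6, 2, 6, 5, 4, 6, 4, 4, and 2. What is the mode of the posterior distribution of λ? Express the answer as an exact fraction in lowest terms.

Total count: 6 + 2 + 6 + 5 + 4 + 6 + 4 + 4 + 2 = 39.
Total exposure: 9 months.
By Gamma–Poisson conjugacy, the posterior is Gamma(α + Σx, β + Σt) = Gamma(27 + 39, 1 + 9) = Gamma(66, 10).
Posterior mode = (α'−1)/β' = 65/10 = 13/2.

13/2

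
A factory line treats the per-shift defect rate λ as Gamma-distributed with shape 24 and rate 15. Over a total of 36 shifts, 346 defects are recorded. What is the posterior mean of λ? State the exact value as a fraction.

370/51

Total count 346 over total exposure 36 shifts.
Conjugate update: add total count to the shape and total exposure to the rate, giving Gamma(370, 51).
Posterior mean = α'/β' = 370/51.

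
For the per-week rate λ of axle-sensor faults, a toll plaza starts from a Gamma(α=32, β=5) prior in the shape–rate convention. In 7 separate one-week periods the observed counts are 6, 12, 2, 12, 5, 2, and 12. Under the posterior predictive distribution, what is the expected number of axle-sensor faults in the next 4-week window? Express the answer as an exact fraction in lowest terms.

83/3

Total count: 6 + 12 + 2 + 12 + 5 + 2 + 12 = 51.
Total exposure: 7 weeks.
Conjugate update: add total count to the shape and total exposure to the rate, giving Gamma(83, 12).
Predictive mean over a 4-week window = T·E[λ|data] = 4·83/12 = 83/3.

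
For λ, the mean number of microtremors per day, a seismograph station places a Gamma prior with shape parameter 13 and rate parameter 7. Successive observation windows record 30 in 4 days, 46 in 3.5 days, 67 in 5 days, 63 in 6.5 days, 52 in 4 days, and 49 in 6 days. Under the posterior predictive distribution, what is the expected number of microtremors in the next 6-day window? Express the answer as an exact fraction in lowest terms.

Total count: 30 + 46 + 67 + 63 + 52 + 49 = 307.
Total exposure: 4 + 3.5 + 5 + 6.5 + 4 + 6 = 29 days.
By Gamma–Poisson conjugacy, the posterior is Gamma(α + Σx, β + Σt) = Gamma(13 + 307, 7 + 29) = Gamma(320, 36).
Predictive mean over a 6-day window = T·E[λ|data] = 6·320/36 = 160/3.

160/3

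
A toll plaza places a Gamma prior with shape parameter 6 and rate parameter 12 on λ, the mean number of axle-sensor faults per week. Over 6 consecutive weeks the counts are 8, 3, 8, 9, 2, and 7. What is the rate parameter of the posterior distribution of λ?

18

Total count: 8 + 3 + 8 + 9 + 2 + 7 = 37.
Total exposure: 6 weeks.
Conjugate update: add total count to the shape and total exposure to the rate, giving Gamma(43, 18).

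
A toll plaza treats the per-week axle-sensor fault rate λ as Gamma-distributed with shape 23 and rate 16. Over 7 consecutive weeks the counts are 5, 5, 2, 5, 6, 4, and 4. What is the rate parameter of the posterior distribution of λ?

23

Total count: 5 + 5 + 2 + 5 + 6 + 4 + 4 = 31.
Total exposure: 7 weeks.
Gamma(α, β) with Poisson data over total exposure Σt gives posterior Gamma(α+Σx, β+Σt) = Gamma(54, 23).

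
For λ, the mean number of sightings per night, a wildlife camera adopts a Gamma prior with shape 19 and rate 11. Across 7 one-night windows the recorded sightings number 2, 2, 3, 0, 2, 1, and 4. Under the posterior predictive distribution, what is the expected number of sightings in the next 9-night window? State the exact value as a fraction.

Total count: 2 + 2 + 3 + 0 + 2 + 1 + 4 = 14.
Total exposure: 7 nights.
The Gamma prior is conjugate for the Poisson rate, so λ | data ~ Gamma(19+14, 11+7) = Gamma(33, 18).
Predictive mean over a 9-night window = T·E[λ|data] = 9·33/18 = 33/2.

33/2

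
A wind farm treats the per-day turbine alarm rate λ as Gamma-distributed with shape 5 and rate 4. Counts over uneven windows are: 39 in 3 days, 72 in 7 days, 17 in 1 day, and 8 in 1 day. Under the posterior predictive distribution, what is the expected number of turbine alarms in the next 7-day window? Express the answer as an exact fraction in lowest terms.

Total count: 39 + 72 + 17 + 8 = 136.
Total exposure: 3 + 7 + 1 + 1 = 12 days.
The Gamma prior is conjugate for the Poisson rate, so λ | data ~ Gamma(5+136, 4+12) = Gamma(141, 16).
Predictive mean over a 7-day window = T·E[λ|data] = 7·141/16 = 987/16.

987/16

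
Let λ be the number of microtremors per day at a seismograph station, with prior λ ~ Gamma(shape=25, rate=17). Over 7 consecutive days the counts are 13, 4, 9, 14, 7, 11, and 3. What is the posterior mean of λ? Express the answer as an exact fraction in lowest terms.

43/12

Total count: 13 + 4 + 9 + 14 + 7 + 11 + 3 = 61.
Total exposure: 7 days.
Gamma(α, β) with Poisson data over total exposure Σt gives posterior Gamma(α+Σx, β+Σt) = Gamma(86, 24).
Posterior mean = α'/β' = 86/24 = 43/12.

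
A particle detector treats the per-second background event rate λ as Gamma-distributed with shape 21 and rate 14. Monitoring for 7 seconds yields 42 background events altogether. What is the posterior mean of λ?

3

Total count 42 over total exposure 7 seconds.
The Gamma prior is conjugate for the Poisson rate, so λ | data ~ Gamma(21+42, 14+7) = Gamma(63, 21).
Posterior mean = α'/β' = 63/21 = 3.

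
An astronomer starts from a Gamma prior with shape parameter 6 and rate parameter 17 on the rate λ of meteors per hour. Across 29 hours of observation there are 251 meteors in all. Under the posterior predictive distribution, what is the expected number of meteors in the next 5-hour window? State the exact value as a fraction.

1285/46

Total count 251 over total exposure 29 hours.
Posterior: α' = 6 + 251 = 257, β' = 17 + 29 = 46.
Predictive mean over a 5-hour window = T·E[λ|data] = 5·257/46 = 1285/46.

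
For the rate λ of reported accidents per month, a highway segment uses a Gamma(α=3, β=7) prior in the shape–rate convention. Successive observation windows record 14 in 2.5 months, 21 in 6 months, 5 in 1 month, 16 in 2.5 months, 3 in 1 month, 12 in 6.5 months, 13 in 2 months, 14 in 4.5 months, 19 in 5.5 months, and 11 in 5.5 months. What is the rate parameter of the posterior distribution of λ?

Total count: 14 + 21 + 5 + 16 + 3 + 12 + 13 + 14 + 19 + 11 = 128.
Total exposure: 2.5 + 6 + 1 + 2.5 + 1 + 6.5 + 2 + 4.5 + 5.5 + 5.5 = 37 months.
Conjugate update: add total count to the shape and total exposure to the rate, giving Gamma(131, 44).

44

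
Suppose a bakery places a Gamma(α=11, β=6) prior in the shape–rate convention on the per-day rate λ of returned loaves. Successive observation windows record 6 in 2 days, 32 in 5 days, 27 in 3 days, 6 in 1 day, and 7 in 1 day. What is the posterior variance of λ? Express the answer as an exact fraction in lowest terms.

Total count: 6 + 32 + 27 + 6 + 7 = 78.
Total exposure: 2 + 5 + 3 + 1 + 1 = 12 days.
The Gamma prior is conjugate for the Poisson rate, so λ | data ~ Gamma(11+78, 6+12) = Gamma(89, 18).
Posterior variance = α'/β'² = 89/324.

89/324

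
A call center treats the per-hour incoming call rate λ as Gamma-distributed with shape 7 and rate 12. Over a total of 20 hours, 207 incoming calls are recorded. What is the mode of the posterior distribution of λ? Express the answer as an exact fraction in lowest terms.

213/32

Total count 207 over total exposure 20 hours.
Conjugate update: add total count to the shape and total exposure to the rate, giving Gamma(214, 32).
Posterior mode = (α'−1)/β' = 213/32.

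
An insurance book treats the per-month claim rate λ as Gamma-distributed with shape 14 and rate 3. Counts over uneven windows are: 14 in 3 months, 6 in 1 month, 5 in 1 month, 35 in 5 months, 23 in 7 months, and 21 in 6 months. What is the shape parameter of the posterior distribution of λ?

118

Total count: 14 + 6 + 5 + 35 + 23 + 21 = 104.
Total exposure: 3 + 1 + 1 + 5 + 7 + 6 = 23 months.
Posterior: α' = 14 + 104 = 118, β' = 3 + 23 = 26.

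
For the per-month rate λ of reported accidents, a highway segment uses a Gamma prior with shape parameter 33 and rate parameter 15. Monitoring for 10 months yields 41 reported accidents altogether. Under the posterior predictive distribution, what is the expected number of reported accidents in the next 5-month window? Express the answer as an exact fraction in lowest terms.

Total count 41 over total exposure 10 months.
Conjugate update: add total count to the shape and total exposure to the rate, giving Gamma(74, 25).
Predictive mean over a 5-month window = T·E[λ|data] = 5·74/25 = 74/5.

74/5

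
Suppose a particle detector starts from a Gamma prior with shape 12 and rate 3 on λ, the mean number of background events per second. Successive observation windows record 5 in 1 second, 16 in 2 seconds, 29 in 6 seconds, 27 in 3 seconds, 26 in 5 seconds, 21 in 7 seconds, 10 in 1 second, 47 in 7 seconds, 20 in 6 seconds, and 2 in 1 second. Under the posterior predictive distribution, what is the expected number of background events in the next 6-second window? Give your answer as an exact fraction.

215/7

Total count: 5 + 16 + 29 + 27 + 26 + 21 + 10 + 47 + 20 + 2 = 203.
Total exposure: 1 + 2 + 6 + 3 + 5 + 7 + 1 + 7 + 6 + 1 = 39 seconds.
By Gamma–Poisson conjugacy, the posterior is Gamma(α + Σx, β + Σt) = Gamma(12 + 203, 3 + 39) = Gamma(215, 42).
Predictive mean over a 6-second window = T·E[λ|data] = 6·215/42 = 215/7.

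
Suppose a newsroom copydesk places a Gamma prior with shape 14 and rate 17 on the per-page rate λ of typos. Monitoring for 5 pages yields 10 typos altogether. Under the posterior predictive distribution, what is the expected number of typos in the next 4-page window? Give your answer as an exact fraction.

Total count 10 over total exposure 5 pages.
Posterior: α' = 14 + 10 = 24, β' = 17 + 5 = 22.
Predictive mean over a 4-page window = T·E[λ|data] = 4·24/22 = 48/11.

48/11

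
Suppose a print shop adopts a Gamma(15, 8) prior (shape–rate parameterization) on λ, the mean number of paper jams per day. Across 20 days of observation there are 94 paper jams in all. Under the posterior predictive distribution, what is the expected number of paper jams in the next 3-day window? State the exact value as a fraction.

Total count 94 over total exposure 20 days.
Posterior: α' = 15 + 94 = 109, β' = 8 + 20 = 28.
Predictive mean over a 3-day window = T·E[λ|data] = 3·109/28 = 327/28.

327/28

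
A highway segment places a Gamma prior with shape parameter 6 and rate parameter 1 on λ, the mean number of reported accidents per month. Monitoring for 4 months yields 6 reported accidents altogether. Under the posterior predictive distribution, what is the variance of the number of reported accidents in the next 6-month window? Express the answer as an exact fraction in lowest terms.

Total count 6 over total exposure 4 months.
The Gamma prior is conjugate for the Poisson rate, so λ | data ~ Gamma(6+6, 1+4) = Gamma(12, 5).
The posterior predictive for a window of length T is Negative Binomial with variance T·α'·(β'+T)/β'² = 6·12·11/25 = 792/25.

792/25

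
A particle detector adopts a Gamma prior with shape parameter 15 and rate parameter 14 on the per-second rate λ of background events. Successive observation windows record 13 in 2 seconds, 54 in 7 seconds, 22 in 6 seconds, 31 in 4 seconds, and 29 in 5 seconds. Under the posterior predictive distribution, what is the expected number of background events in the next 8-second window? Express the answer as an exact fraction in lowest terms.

Total count: 13 + 54 + 22 + 31 + 29 = 149.
Total exposure: 2 + 7 + 6 + 4 + 5 = 24 seconds.
Conjugate update: add total count to the shape and total exposure to the rate, giving Gamma(164, 38).
Predictive mean over an 8-second window = T·E[λ|data] = 8·164/38 = 656/19.

656/19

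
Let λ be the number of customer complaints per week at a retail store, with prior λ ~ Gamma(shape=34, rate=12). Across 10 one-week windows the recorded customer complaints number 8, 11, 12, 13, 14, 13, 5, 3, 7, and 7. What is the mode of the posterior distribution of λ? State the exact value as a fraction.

63/11

Total count: 8 + 11 + 12 + 13 + 14 + 13 + 5 + 3 + 7 + 7 = 93.
Total exposure: 10 weeks.
Gamma(α, β) with Poisson data over total exposure Σt gives posterior Gamma(α+Σx, β+Σt) = Gamma(127, 22).
Posterior mode = (α'−1)/β' = 126/22 = 63/11.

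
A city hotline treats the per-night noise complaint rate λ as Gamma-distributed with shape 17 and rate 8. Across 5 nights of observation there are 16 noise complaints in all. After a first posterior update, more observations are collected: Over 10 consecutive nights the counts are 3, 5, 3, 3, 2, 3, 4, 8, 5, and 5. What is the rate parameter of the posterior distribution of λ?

Total count 16 over total exposure 5 nights.
After the first batch: Gamma(17 + 16, 8 + 5) = Gamma(33, 13).
Total count: 3 + 5 + 3 + 3 + 2 + 3 + 4 + 8 + 5 + 5 = 41.
Total exposure: 10 nights.
After the second batch: Gamma(33 + 41, 13 + 10) = Gamma(74, 23).

23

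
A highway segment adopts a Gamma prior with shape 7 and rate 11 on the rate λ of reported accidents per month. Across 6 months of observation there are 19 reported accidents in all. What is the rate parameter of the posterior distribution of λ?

17

Total count 19 over total exposure 6 months.
Posterior: α' = 7 + 19 = 26, β' = 11 + 6 = 17.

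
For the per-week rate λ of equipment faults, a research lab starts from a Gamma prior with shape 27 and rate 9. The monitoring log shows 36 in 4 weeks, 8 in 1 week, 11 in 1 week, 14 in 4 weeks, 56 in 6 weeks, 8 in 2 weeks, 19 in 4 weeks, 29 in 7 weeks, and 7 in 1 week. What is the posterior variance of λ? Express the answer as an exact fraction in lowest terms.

215/1521

Total count: 36 + 8 + 11 + 14 + 56 + 8 + 19 + 29 + 7 = 188.
Total exposure: 4 + 1 + 1 + 4 + 6 + 2 + 4 + 7 + 1 = 30 weeks.
Gamma(α, β) with Poisson data over total exposure Σt gives posterior Gamma(α+Σx, β+Σt) = Gamma(215, 39).
Posterior variance = α'/β'² = 215/1521.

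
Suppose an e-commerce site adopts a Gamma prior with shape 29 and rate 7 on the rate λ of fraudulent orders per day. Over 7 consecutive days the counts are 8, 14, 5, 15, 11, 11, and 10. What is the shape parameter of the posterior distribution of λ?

Total count: 8 + 14 + 5 + 15 + 11 + 11 + 10 = 74.
Total exposure: 7 days.
The Gamma prior is conjugate for the Poisson rate, so λ | data ~ Gamma(29+74, 7+7) = Gamma(103, 14).

103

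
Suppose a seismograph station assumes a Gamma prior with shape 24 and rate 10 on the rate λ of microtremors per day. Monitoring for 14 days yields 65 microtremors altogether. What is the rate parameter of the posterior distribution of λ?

24

Total count 65 over total exposure 14 days.
Gamma(α, β) with Poisson data over total exposure Σt gives posterior Gamma(α+Σx, β+Σt) = Gamma(89, 24).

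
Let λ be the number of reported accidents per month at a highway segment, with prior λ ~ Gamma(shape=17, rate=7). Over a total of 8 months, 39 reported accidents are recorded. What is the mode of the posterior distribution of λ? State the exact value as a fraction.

Total count 39 over total exposure 8 months.
Conjugate update: add total count to the shape and total exposure to the rate, giving Gamma(56, 15).
Posterior mode = (α'−1)/β' = 55/15 = 11/3.

11/3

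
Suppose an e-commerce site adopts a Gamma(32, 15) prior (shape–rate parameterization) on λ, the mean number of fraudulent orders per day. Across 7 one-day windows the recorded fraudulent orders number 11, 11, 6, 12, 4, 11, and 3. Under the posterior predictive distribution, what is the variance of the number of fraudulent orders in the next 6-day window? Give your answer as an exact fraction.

Total count: 11 + 11 + 6 + 12 + 4 + 11 + 3 = 58.
Total exposure: 7 days.
The Gamma prior is conjugate for the Poisson rate, so λ | data ~ Gamma(32+58, 15+7) = Gamma(90, 22).
The posterior predictive for a window of length T is Negative Binomial with variance T·α'·(β'+T)/β'² = 6·90·28/484 = 3780/121.

3780/121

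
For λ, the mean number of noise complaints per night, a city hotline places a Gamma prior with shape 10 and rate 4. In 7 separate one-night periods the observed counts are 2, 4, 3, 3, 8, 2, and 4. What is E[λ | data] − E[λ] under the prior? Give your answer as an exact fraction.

Total count: 2 + 4 + 3 + 3 + 8 + 2 + 4 = 26.
Total exposure: 7 nights.
By Gamma–Poisson conjugacy, the posterior is Gamma(α + Σx, β + Σt) = Gamma(10 + 26, 4 + 7) = Gamma(36, 11).
Posterior mean = 36/11 = 36/11; prior mean = 10/4 = 5/2. Difference = 36/11 − 5/2 = 17/22.

17/22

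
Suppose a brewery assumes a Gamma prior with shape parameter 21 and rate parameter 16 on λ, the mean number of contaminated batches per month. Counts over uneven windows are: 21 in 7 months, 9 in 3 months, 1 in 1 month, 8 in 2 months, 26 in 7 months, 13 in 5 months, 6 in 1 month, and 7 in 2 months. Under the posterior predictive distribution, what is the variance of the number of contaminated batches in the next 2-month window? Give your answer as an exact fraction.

Total count: 21 + 9 + 1 + 8 + 26 + 13 + 6 + 7 = 91.
Total exposure: 7 + 3 + 1 + 2 + 7 + 5 + 1 + 2 = 28 months.
Posterior: α' = 21 + 91 = 112, β' = 16 + 28 = 44.
The posterior predictive for a window of length T is Negative Binomial with variance T·α'·(β'+T)/β'² = 2·112·46/1936 = 644/121.

644/121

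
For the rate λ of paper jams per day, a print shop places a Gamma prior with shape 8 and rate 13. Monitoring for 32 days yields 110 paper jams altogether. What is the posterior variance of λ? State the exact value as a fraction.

Total count 110 over total exposure 32 days.
Conjugate update: add total count to the shape and total exposure to the rate, giving Gamma(118, 45).
Posterior variance = α'/β'² = 118/2025.

118/2025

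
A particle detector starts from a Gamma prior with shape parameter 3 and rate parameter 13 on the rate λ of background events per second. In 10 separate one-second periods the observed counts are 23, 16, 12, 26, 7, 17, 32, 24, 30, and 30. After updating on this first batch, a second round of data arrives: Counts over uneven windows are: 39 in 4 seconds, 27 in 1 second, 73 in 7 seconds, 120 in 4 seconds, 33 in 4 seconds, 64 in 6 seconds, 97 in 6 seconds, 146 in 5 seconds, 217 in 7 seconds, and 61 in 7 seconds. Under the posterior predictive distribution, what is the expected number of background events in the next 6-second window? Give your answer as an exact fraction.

3291/37

Total count: 23 + 16 + 12 + 26 + 7 + 17 + 32 + 24 + 30 + 30 = 217.
Total exposure: 10 seconds.
After the first batch: Gamma(3 + 217, 13 + 10) = Gamma(220, 23).
Total count: 39 + 27 + 73 + 120 + 33 + 64 + 97 + 146 + 217 + 61 = 877.
Total exposure: 4 + 1 + 7 + 4 + 4 + 6 + 6 + 5 + 7 + 7 = 51 seconds.
After the second batch: Gamma(220 + 877, 23 + 51) = Gamma(1097, 74).
Predictive mean over a 6-second window = T·E[λ|data] = 6·1097/74 = 3291/37.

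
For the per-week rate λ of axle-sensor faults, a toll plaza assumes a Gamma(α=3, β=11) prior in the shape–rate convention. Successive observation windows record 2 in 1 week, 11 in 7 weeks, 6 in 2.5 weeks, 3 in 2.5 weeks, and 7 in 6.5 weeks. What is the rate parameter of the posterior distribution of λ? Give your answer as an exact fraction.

Total count: 2 + 11 + 6 + 3 + 7 = 29.
Total exposure: 1 + 7 + 2.5 + 2.5 + 6.5 = 19.5 weeks.
Conjugate update: add total count to the shape and total exposure to the rate, giving Gamma(32, 61/2).

61/2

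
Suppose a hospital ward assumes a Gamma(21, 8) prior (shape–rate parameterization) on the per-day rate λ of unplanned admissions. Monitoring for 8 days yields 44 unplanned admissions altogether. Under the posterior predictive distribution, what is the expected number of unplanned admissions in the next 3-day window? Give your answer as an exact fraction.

Total count 44 over total exposure 8 days.
Conjugate update: add total count to the shape and total exposure to the rate, giving Gamma(65, 16).
Predictive mean over a 3-day window = T·E[λ|data] = 3·65/16 = 195/16.

195/16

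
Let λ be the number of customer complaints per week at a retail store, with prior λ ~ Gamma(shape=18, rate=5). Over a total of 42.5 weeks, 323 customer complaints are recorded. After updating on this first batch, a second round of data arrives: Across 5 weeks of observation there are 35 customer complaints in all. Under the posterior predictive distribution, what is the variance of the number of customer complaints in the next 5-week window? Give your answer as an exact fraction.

17296/441

Total count 323 over total exposure 42.5 weeks.
After the first batch: Gamma(18 + 323, 5 + 42.5) = Gamma(341, 95/2).
Total count 35 over total exposure 5 weeks.
After the second batch: Gamma(341 + 35, 95/2 + 5) = Gamma(376, 105/2).
The posterior predictive for a window of length T is Negative Binomial with variance T·α'·(β'+T)/β'² = 5·376·(115/2)/(11025/4) = 17296/441.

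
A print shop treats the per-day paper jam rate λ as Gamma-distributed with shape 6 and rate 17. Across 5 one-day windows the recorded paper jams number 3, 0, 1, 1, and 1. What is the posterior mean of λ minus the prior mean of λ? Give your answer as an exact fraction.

36/187

Total count: 3 + 0 + 1 + 1 + 1 = 6.
Total exposure: 5 days.
Gamma(α, β) with Poisson data over total exposure Σt gives posterior Gamma(α+Σx, β+Σt) = Gamma(12, 22).
Posterior mean = 12/22 = 6/11; prior mean = 6/17 = 6/17. Difference = 6/11 − 6/17 = 36/187.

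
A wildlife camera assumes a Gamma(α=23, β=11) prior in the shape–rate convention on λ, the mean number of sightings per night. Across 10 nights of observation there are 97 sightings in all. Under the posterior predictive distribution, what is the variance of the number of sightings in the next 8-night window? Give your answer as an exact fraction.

9280/147

Total count 97 over total exposure 10 nights.
Posterior: α' = 23 + 97 = 120, β' = 11 + 10 = 21.
The posterior predictive for a window of length T is Negative Binomial with variance T·α'·(β'+T)/β'² = 8·120·29/441 = 9280/147.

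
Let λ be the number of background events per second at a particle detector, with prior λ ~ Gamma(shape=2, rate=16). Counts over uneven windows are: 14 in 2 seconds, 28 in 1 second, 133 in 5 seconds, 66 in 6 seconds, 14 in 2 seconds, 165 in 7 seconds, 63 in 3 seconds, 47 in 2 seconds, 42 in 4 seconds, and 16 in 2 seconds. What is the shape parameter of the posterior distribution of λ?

Total count: 14 + 28 + 133 + 66 + 14 + 165 + 63 + 47 + 42 + 16 = 588.
Total exposure: 2 + 1 + 5 + 6 + 2 + 7 + 3 + 2 + 4 + 2 = 34 seconds.
Conjugate update: add total count to the shape and total exposure to the rate, giving Gamma(590, 50).

590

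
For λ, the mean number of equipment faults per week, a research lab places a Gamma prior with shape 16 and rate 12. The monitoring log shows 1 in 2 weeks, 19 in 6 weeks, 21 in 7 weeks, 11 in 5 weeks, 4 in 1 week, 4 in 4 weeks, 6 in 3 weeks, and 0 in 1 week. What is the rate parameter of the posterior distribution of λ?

41

Total count: 1 + 19 + 21 + 11 + 4 + 4 + 6 + 0 = 66.
Total exposure: 2 + 6 + 7 + 5 + 1 + 4 + 3 + 1 = 29 weeks.
The Gamma prior is conjugate for the Poisson rate, so λ | data ~ Gamma(16+66, 12+29) = Gamma(82, 41).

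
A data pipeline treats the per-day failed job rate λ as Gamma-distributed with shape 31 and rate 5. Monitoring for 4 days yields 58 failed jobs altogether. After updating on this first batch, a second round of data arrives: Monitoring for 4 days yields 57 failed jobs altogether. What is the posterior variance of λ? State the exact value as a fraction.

Total count 58 over total exposure 4 days.
After the first batch: Gamma(31 + 58, 5 + 4) = Gamma(89, 9).
Total count 57 over total exposure 4 days.
After the second batch: Gamma(89 + 57, 9 + 4) = Gamma(146, 13).
Posterior variance = α'/β'² = 146/169.

146/169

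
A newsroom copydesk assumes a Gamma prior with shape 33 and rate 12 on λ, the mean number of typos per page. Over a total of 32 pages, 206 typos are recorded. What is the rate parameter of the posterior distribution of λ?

Total count 206 over total exposure 32 pages.
By Gamma–Poisson conjugacy, the posterior is Gamma(α + Σx, β + Σt) = Gamma(33 + 206, 12 + 32) = Gamma(239, 44).

44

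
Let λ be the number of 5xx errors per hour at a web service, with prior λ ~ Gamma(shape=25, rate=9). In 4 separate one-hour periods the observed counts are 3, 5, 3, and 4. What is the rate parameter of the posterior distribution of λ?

Total count: 3 + 5 + 3 + 4 = 15.
Total exposure: 4 hours.
The Gamma prior is conjugate for the Poisson rate, so λ | data ~ Gamma(25+15, 9+4) = Gamma(40, 13).

13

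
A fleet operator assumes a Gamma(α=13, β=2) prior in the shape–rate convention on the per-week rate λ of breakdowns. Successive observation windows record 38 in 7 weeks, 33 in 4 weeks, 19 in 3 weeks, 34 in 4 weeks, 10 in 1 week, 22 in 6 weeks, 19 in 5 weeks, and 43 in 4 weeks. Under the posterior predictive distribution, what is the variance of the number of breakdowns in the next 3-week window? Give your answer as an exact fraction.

1001/48

Total count: 38 + 33 + 19 + 34 + 10 + 22 + 19 + 43 = 218.
Total exposure: 7 + 4 + 3 + 4 + 1 + 6 + 5 + 4 = 34 weeks.
By Gamma–Poisson conjugacy, the posterior is Gamma(α + Σx, β + Σt) = Gamma(13 + 218, 2 + 34) = Gamma(231, 36).
The posterior predictive for a window of length T is Negative Binomial with variance T·α'·(β'+T)/β'² = 3·231·39/1296 = 1001/48.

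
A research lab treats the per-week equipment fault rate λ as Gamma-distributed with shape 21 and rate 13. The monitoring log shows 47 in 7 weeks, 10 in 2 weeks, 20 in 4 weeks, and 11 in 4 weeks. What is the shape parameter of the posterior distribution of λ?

109

Total count: 47 + 10 + 20 + 11 = 88.
Total exposure: 7 + 2 + 4 + 4 = 17 weeks.
By Gamma–Poisson conjugacy, the posterior is Gamma(α + Σx, β + Σt) = Gamma(21 + 88, 13 + 17) = Gamma(109, 30).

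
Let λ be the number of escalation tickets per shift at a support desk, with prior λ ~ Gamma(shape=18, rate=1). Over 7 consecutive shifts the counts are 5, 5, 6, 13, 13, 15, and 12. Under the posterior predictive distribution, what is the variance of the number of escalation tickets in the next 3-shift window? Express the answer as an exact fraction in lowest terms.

Total count: 5 + 5 + 6 + 13 + 13 + 15 + 12 = 69.
Total exposure: 7 shifts.
The Gamma prior is conjugate for the Poisson rate, so λ | data ~ Gamma(18+69, 1+7) = Gamma(87, 8).
The posterior predictive for a window of length T is Negative Binomial with variance T·α'·(β'+T)/β'² = 3·87·11/64 = 2871/64.

2871/64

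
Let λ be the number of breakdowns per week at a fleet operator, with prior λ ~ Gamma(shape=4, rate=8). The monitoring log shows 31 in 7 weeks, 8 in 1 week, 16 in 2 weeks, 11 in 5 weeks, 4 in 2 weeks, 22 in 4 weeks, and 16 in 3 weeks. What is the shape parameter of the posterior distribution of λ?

112

Total count: 31 + 8 + 16 + 11 + 4 + 22 + 16 = 108.
Total exposure: 7 + 1 + 2 + 5 + 2 + 4 + 3 = 24 weeks.
Posterior: α' = 4 + 108 = 112, β' = 8 + 24 = 32.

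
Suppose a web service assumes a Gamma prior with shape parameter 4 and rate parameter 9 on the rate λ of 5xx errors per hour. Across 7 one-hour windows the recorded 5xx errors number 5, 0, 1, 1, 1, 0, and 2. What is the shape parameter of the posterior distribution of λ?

14

Total count: 5 + 0 + 1 + 1 + 1 + 0 + 2 = 10.
Total exposure: 7 hours.
Conjugate update: add total count to the shape and total exposure to the rate, giving Gamma(14, 16).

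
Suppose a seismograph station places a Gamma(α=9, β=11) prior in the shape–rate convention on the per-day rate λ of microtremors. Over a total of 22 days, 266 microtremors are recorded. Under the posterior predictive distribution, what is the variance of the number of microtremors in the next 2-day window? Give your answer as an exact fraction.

Total count 266 over total exposure 22 days.
The Gamma prior is conjugate for the Poisson rate, so λ | data ~ Gamma(9+266, 11+22) = Gamma(275, 33).
The posterior predictive for a window of length T is Negative Binomial with variance T·α'·(β'+T)/β'² = 2·275·35/1089 = 1750/99.

1750/99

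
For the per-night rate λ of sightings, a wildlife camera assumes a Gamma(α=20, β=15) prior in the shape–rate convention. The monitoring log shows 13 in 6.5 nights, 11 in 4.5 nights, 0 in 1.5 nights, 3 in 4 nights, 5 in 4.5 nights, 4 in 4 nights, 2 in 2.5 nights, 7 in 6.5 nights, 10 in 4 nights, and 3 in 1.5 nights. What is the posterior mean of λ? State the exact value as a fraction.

Total count: 13 + 11 + 0 + 3 + 5 + 4 + 2 + 7 + 10 + 3 = 58.
Total exposure: 6.5 + 4.5 + 1.5 + 4 + 4.5 + 4 + 2.5 + 6.5 + 4 + 1.5 = 39.5 nights.
Conjugate update: add total count to the shape and total exposure to the rate, giving Gamma(78, 109/2).
Posterior mean = α'/β' = 78/(109/2) = 156/109.

156/109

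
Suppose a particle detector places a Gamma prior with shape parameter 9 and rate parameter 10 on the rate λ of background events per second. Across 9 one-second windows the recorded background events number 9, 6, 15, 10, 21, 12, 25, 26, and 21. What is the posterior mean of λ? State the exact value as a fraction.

Total count: 9 + 6 + 15 + 10 + 21 + 12 + 25 + 26 + 21 = 145.
Total exposure: 9 seconds.
Posterior: α' = 9 + 145 = 154, β' = 10 + 9 = 19.
Posterior mean = α'/β' = 154/19.

154/19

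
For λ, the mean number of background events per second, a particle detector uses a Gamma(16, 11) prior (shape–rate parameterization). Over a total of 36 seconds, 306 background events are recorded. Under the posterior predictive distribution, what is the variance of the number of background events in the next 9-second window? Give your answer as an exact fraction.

162288/2209

Total count 306 over total exposure 36 seconds.
The Gamma prior is conjugate for the Poisson rate, so λ | data ~ Gamma(16+306, 11+36) = Gamma(322, 47).
The posterior predictive for a window of length T is Negative Binomial with variance T·α'·(β'+T)/β'² = 9·322·56/2209 = 162288/2209.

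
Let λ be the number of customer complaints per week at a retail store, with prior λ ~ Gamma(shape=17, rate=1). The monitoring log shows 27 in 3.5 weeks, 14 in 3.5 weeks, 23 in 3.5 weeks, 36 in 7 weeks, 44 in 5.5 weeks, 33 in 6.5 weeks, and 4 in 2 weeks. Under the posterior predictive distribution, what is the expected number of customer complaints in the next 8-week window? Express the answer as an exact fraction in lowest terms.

3168/65

Total count: 27 + 14 + 23 + 36 + 44 + 33 + 4 = 181.
Total exposure: 3.5 + 3.5 + 3.5 + 7 + 5.5 + 6.5 + 2 = 31.5 weeks.
Posterior: α' = 17 + 181 = 198, β' = 1 + 31.5 = 65/2.
Predictive mean over an 8-week window = T·E[λ|data] = 8·198/(65/2) = 3168/65.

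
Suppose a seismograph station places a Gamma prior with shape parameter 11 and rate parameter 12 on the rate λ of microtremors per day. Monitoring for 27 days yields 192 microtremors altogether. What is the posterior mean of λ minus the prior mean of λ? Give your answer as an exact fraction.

Total count 192 over total exposure 27 days.
Posterior: α' = 11 + 192 = 203, β' = 12 + 27 = 39.
Posterior mean = 203/39 = 203/39; prior mean = 11/12 = 11/12. Difference = 203/39 − 11/12 = 223/52.

223/52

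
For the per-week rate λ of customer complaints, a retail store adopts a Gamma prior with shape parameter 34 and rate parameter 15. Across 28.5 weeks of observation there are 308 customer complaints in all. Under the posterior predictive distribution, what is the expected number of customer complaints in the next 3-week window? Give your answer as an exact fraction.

Total count 308 over total exposure 28.5 weeks.
Posterior: α' = 34 + 308 = 342, β' = 15 + 28.5 = 87/2.
Predictive mean over a 3-week window = T·E[λ|data] = 3·342/(87/2) = 684/29.

684/29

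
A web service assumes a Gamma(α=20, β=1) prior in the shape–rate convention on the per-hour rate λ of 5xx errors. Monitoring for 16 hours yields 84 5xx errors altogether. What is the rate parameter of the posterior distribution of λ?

Total count 84 over total exposure 16 hours.
Gamma(α, β) with Poisson data over total exposure Σt gives posterior Gamma(α+Σx, β+Σt) = Gamma(104, 17).

17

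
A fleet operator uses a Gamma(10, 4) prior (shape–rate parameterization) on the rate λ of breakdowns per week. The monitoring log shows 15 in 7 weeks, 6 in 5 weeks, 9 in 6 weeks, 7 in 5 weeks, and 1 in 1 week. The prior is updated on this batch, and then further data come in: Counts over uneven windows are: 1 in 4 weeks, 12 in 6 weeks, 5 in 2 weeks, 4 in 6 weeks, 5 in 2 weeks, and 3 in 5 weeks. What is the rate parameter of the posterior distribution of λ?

Total count: 15 + 6 + 9 + 7 + 1 = 38.
Total exposure: 7 + 5 + 6 + 5 + 1 = 24 weeks.
After the first batch: Gamma(10 + 38, 4 + 24) = Gamma(48, 28).
Total count: 1 + 12 + 5 + 4 + 5 + 3 = 30.
Total exposure: 4 + 6 + 2 + 6 + 2 + 5 = 25 weeks.
After the second batch: Gamma(48 + 30, 28 + 25) = Gamma(78, 53).

53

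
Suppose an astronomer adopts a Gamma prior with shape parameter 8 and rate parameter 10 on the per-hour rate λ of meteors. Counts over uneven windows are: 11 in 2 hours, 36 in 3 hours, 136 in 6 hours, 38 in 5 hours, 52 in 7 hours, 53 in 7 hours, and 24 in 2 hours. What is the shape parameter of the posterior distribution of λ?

358

Total count: 11 + 36 + 136 + 38 + 52 + 53 + 24 = 350.
Total exposure: 2 + 3 + 6 + 5 + 7 + 7 + 2 = 32 hours.
The Gamma prior is conjugate for the Poisson rate, so λ | data ~ Gamma(8+350, 10+32) = Gamma(358, 42).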